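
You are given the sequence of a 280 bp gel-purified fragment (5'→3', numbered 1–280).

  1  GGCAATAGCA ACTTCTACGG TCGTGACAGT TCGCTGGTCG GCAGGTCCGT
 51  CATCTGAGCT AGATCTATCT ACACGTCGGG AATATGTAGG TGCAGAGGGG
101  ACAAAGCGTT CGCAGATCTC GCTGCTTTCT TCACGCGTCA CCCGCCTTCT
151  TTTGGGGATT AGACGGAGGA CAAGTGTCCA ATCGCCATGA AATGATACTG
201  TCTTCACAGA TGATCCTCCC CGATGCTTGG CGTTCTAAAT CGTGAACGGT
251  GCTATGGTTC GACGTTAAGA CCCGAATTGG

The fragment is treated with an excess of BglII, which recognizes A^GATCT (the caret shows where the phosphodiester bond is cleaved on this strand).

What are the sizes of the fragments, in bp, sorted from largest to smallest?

BglII sites (AGATCT) start at positions 61, 114.
BglII cuts after the first base of each site, so after positions 61, 114.
Linear molecule, 2 cuts → 3 fragments:
  1–61 → 61 bp
  62–114 → 53 bp
  115–280 → 166 bp
Sorted largest to smallest: 166, 61, 53 bp.

166, 61, 53 bp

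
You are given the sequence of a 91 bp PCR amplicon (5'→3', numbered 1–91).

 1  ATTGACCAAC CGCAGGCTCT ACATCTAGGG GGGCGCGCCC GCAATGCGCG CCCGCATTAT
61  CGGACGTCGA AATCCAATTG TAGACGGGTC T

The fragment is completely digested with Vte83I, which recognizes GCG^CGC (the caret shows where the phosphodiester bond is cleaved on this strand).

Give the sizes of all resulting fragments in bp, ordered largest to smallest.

43, 35, 13 bp

Vte83I sites (GCGCGC) start at positions 33, 46.
Vte83I cuts after base 3 of each site, so after positions 35, 48.
Linear molecule, 2 cuts → 3 fragments:
  1–35 → 35 bp
  36–48 → 13 bp
  49–91 → 43 bp
Sorted largest to smallest: 43, 35, 13 bp.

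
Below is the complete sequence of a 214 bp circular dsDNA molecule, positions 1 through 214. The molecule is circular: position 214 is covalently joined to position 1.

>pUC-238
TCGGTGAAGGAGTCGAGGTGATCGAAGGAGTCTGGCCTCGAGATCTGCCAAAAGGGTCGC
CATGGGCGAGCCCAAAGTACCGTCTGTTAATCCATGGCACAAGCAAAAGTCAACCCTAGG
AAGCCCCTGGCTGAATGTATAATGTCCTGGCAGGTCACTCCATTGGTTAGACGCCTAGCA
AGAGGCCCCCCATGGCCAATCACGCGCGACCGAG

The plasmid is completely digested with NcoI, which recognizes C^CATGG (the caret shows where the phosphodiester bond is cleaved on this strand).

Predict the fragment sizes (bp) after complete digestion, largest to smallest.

NcoI sites (CCATGG) start at positions 60, 92, 190.
NcoI cuts after the first base of each site, so after positions 60, 92, 190.
Circular molecule, 3 cuts → 3 fragments:
  61–92 → 32 bp
  93–190 → 98 bp
  191–214 then 1–60 → 24 + 60 = 84 bp
Sorted largest to smallest: 98, 84, 32 bp.

98, 84, 32 bp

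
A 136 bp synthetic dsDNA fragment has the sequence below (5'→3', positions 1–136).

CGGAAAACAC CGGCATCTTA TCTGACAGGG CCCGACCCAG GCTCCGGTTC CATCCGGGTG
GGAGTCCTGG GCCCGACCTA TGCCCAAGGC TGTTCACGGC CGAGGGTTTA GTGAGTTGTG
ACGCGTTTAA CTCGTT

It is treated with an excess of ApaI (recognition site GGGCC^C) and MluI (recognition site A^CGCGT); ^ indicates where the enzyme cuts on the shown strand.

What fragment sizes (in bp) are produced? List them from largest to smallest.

48, 41, 32, 15 bp

ApaI sites (GGGCCC) start at positions 28, 69.
ApaI cuts after base 5 of each site (before the last base), so after positions 32, 73.
The MluI site (ACGCGT) starts at position 121.
MluI cuts after the first base of each site, so after position 121.
Combined cut positions: 32, 73, 121.
Linear molecule, 3 cuts → 4 fragments:
  1–32 → 32 bp
  33–73 → 41 bp
  74–121 → 48 bp
  122–136 → 15 bp
Sorted largest to smallest: 48, 41, 32, 15 bp.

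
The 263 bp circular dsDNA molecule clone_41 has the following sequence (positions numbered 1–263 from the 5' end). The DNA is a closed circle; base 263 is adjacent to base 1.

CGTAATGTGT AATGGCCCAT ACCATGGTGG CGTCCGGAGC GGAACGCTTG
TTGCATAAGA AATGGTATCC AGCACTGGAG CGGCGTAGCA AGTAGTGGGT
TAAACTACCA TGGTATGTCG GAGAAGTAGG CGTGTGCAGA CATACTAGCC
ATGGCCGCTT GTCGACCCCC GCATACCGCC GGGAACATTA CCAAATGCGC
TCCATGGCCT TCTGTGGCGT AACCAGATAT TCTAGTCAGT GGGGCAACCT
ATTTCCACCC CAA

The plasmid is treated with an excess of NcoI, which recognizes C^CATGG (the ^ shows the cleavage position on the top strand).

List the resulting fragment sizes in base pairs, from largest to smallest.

NcoI sites (CCATGG) start at positions 22, 108, 149, 202.
NcoI cuts after the first base of each site, so after positions 22, 108, 149, 202.
Circular molecule, 4 cuts → 4 fragments:
  23–108 → 86 bp
  109–149 → 41 bp
  150–202 → 53 bp
  203–263 then 1–22 → 61 + 22 = 83 bp
Sorted largest to smallest: 86, 83, 53, 41 bp.

86, 83, 53, 41 bp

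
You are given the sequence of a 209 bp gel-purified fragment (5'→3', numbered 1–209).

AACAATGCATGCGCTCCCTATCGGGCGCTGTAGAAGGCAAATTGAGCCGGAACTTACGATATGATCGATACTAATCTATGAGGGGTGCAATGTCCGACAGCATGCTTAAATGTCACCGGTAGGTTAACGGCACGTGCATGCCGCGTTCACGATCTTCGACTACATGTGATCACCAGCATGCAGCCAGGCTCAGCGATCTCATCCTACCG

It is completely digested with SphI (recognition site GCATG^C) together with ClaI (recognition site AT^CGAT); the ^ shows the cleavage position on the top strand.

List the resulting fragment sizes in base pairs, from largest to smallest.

54, 40, 39, 36, 29, 11 bp

SphI sites (GCATGC) start at positions 7, 100, 136, 176.
SphI cuts after base 5 of each site (before the last base), so after positions 11, 104, 140, 180.
The ClaI site (ATCGAT) starts at position 64.
ClaI cuts after base 2 of each site, so after position 65.
Combined cut positions: 11, 65, 104, 140, 180.
Linear molecule, 5 cuts → 6 fragments:
  1–11 → 11 bp
  12–65 → 54 bp
  66–104 → 39 bp
  105–140 → 36 bp
  141–180 → 40 bp
  181–209 → 29 bp
Sorted largest to smallest: 54, 40, 39, 36, 29, 11 bp.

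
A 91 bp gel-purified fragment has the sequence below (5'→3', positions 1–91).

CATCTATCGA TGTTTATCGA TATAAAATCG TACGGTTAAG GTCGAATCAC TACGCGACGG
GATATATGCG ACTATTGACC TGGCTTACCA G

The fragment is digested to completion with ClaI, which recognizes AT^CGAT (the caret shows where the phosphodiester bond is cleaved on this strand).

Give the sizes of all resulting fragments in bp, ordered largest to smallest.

ClaI sites (ATCGAT) start at positions 6, 16.
ClaI cuts after base 2 of each site, so after positions 7, 17.
Linear molecule, 2 cuts → 3 fragments:
  1–7 → 7 bp
  8–17 → 10 bp
  18–91 → 74 bp
Sorted largest to smallest: 74, 10, 7 bp.

74, 10, 7 bp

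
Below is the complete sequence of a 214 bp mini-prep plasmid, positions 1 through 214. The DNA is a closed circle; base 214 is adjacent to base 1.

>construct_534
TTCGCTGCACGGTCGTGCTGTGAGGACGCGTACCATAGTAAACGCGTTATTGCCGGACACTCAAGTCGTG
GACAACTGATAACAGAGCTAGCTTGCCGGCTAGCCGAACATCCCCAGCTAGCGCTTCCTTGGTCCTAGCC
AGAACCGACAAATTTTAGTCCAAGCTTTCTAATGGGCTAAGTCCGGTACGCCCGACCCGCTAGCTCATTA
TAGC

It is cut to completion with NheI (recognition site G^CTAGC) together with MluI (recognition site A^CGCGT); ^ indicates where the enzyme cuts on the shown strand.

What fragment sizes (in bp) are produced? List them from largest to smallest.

NheI sites (GCTAGC) start at positions 87, 99, 117, 199.
NheI cuts after the first base of each site, so after positions 87, 99, 117, 199.
MluI sites (ACGCGT) start at positions 26, 42.
MluI cuts after the first base of each site, so after positions 26, 42.
Combined cut positions: 26, 42, 87, 99, 117, 199.
Circular molecule, 6 cuts → 6 fragments:
  27–42 → 16 bp
  43–87 → 45 bp
  88–99 → 12 bp
  100–117 → 18 bp
  118–199 → 82 bp
  200–214 then 1–26 → 15 + 26 = 41 bp
Sorted largest to smallest: 82, 45, 41, 18, 16, 12 bp.

82, 45, 41, 18, 16, 12 bp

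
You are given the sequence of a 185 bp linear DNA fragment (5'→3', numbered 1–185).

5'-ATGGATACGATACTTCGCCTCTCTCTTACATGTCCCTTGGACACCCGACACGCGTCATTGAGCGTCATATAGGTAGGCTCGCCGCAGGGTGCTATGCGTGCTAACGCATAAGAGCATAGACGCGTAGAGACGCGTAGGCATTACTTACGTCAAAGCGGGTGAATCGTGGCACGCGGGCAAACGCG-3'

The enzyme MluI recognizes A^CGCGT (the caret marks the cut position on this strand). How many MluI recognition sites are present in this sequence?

ACGCGT occurs starting at positions 50, 120, 130.
MluI cuts at 3 sites.

3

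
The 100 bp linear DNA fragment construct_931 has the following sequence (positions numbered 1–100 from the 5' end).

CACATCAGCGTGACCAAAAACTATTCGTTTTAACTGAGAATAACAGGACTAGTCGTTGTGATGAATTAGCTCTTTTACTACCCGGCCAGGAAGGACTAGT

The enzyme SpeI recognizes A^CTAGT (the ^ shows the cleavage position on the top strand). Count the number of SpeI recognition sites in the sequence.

2

ACTAGT occurs starting at positions 48, 95.
SpeI cuts at 2 sites.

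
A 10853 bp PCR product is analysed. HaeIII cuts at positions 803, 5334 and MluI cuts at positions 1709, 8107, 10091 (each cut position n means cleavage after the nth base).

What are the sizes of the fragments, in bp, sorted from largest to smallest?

3625, 2773, 1984, 906, 803, 762 bp

Combined cut positions (sorted): 803, 1709, 5334, 8107, 10091.
Linear molecule, 5 cuts → 6 fragments:
  803 − 0 = 803 bp
  1709 − 803 = 906 bp
  5334 − 1709 = 3625 bp
  8107 − 5334 = 2773 bp
  10091 − 8107 = 1984 bp
  10853 − 10091 = 762 bp
Sorted largest to smallest: 3625, 2773, 1984, 906, 803, 762 bp.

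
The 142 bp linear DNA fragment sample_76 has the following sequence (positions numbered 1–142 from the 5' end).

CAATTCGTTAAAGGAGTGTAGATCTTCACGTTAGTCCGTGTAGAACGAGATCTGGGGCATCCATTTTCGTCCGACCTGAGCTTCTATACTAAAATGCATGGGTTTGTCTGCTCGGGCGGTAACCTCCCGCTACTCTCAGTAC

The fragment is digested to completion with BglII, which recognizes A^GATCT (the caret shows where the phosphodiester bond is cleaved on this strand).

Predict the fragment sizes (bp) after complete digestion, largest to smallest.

94, 28, 20 bp

BglII sites (AGATCT) start at positions 20, 48.
BglII cuts after the first base of each site, so after positions 20, 48.
Linear molecule, 2 cuts → 3 fragments:
  1–20 → 20 bp
  21–48 → 28 bp
  49–142 → 94 bp
Sorted largest to smallest: 94, 28, 20 bp.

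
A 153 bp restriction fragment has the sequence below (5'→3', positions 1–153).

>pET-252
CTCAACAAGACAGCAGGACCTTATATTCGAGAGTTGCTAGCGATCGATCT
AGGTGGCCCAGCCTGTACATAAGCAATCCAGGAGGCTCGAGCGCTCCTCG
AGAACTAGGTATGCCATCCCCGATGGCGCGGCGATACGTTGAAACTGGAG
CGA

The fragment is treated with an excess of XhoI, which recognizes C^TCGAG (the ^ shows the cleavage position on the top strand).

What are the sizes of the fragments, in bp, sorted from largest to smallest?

XhoI sites (CTCGAG) start at positions 86, 97.
XhoI cuts after the first base of each site, so after positions 86, 97.
Linear molecule, 2 cuts → 3 fragments:
  1–86 → 86 bp
  87–97 → 11 bp
  98–153 → 56 bp
Sorted largest to smallest: 86, 56, 11 bp.

86, 56, 11 bp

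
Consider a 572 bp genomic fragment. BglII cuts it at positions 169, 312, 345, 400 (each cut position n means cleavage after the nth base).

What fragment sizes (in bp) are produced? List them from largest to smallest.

172, 169, 143, 55, 33 bp

Linear molecule, 4 cuts → 5 fragments:
  169 − 0 = 169 bp
  312 − 169 = 143 bp
  345 − 312 = 33 bp
  400 − 345 = 55 bp
  572 − 400 = 172 bp
Sorted largest to smallest: 172, 169, 143, 55, 33 bp.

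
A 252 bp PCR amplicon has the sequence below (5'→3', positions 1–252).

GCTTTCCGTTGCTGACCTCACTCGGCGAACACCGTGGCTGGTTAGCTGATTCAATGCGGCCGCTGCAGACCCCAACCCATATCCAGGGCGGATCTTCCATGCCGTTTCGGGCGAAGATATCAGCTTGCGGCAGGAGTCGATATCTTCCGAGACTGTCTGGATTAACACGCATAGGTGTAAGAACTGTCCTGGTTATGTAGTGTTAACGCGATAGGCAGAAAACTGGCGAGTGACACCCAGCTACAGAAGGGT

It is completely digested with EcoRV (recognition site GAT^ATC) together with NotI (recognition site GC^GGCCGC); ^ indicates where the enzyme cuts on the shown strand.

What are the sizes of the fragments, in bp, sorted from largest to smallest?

EcoRV sites (GATATC) start at positions 116, 139.
EcoRV cuts after base 3 of each site, so after positions 118, 141.
The NotI site (GCGGCCGC) starts at position 56.
NotI cuts after base 2 of each site, so after position 57.
Combined cut positions: 57, 118, 141.
Linear molecule, 3 cuts → 4 fragments:
  1–57 → 57 bp
  58–118 → 61 bp
  119–141 → 23 bp
  142–252 → 111 bp
Sorted largest to smallest: 111, 61, 57, 23 bp.

111, 61, 57, 23 bp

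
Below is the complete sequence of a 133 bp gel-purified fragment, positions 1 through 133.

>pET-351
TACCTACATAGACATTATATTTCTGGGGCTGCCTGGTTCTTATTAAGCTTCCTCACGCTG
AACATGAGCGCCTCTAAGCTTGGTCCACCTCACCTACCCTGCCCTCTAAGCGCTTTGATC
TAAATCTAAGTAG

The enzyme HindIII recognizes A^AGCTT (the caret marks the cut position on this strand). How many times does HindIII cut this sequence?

AAGCTT occurs starting at positions 45, 76.
HindIII cuts at 2 sites.

2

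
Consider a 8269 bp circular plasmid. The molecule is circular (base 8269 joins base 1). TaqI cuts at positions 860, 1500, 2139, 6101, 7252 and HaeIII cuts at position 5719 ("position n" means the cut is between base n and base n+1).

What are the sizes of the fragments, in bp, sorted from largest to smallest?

3580, 1877, 1151, 640, 639, 382 bp

Combined cut positions (sorted): 860, 1500, 2139, 5719, 6101, 7252.
Circular molecule, 6 cuts → 6 fragments:
  1500 − 860 = 640 bp
  2139 − 1500 = 639 bp
  5719 − 2139 = 3580 bp
  6101 − 5719 = 382 bp
  7252 − 6101 = 1151 bp
  wrap: 8269 − 7252 + 860 = 1877 bp
Sorted largest to smallest: 3580, 1877, 1151, 640, 639, 382 bp.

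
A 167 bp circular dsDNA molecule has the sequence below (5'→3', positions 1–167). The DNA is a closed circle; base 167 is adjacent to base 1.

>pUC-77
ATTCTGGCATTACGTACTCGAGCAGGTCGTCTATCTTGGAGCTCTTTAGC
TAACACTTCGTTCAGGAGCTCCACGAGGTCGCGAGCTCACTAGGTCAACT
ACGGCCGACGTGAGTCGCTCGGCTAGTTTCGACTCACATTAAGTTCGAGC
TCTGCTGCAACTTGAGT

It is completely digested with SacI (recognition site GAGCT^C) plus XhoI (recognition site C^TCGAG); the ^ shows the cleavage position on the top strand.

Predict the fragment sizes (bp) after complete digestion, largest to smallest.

SacI sites (GAGCTC) start at positions 39, 66, 83, 147.
SacI cuts after base 5 of each site (before the last base), so after positions 43, 70, 87, 151.
The XhoI site (CTCGAG) starts at position 17.
XhoI cuts after the first base of each site, so after position 17.
Combined cut positions: 17, 43, 70, 87, 151.
Circular molecule, 5 cuts → 5 fragments:
  18–43 → 26 bp
  44–70 → 27 bp
  71–87 → 17 bp
  88–151 → 64 bp
  152–167 then 1–17 → 16 + 17 = 33 bp
Sorted largest to smallest: 64, 33, 27, 26, 17 bp.

64, 33, 27, 26, 17 bp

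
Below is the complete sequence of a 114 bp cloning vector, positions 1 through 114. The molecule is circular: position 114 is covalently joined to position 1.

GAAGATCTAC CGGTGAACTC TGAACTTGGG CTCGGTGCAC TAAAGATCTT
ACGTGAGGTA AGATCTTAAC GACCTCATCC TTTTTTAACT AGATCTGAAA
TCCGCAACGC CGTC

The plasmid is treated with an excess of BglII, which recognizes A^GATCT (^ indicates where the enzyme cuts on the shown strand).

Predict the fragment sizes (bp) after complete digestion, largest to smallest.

41, 30, 26, 17 bp

BglII sites (AGATCT) start at positions 3, 44, 61, 91.
BglII cuts after the first base of each site, so after positions 3, 44, 61, 91.
Circular molecule, 4 cuts → 4 fragments:
  4–44 → 41 bp
  45–61 → 17 bp
  62–91 → 30 bp
  92–114 then 1–3 → 23 + 3 = 26 bp
Sorted largest to smallest: 41, 30, 26, 17 bp.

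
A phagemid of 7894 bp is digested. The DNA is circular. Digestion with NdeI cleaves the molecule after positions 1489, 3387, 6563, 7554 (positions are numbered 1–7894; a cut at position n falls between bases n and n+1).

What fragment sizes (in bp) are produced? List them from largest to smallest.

Circular molecule, 4 cuts → 4 fragments:
  3387 − 1489 = 1898 bp
  6563 − 3387 = 3176 bp
  7554 − 6563 = 991 bp
  wrap: 7894 − 7554 + 1489 = 1829 bp
Sorted largest to smallest: 3176, 1898, 1829, 991 bp.

3176, 1898, 1829, 991 bp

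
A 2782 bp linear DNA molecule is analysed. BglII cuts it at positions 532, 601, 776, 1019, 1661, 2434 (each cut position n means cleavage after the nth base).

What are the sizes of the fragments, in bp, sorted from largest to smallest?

Linear molecule, 6 cuts → 7 fragments:
  532 − 0 = 532 bp
  601 − 532 = 69 bp
  776 − 601 = 175 bp
  1019 − 776 = 243 bp
  1661 − 1019 = 642 bp
  2434 − 1661 = 773 bp
  2782 − 2434 = 348 bp
Sorted largest to smallest: 773, 642, 532, 348, 243, 175, 69 bp.

773, 642, 532, 348, 243, 175, 69 bp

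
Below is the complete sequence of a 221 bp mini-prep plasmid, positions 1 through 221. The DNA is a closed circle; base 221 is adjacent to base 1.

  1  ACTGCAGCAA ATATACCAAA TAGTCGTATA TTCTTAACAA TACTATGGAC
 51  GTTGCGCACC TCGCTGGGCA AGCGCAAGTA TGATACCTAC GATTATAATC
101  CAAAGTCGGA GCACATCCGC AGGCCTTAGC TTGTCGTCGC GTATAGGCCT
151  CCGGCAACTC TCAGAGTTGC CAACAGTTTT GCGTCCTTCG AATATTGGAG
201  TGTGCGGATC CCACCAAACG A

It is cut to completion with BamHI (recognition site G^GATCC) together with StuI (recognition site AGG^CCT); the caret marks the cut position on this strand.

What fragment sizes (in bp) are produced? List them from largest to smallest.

The BamHI site (GGATCC) starts at position 206.
BamHI cuts after the first base of each site, so after position 206.
StuI sites (AGGCCT) start at positions 121, 145.
StuI cuts after base 3 of each site, so after positions 123, 147.
Combined cut positions: 123, 147, 206.
Circular molecule, 3 cuts → 3 fragments:
  124–147 → 24 bp
  148–206 → 59 bp
  207–221 then 1–123 → 15 + 123 = 138 bp
Sorted largest to smallest: 138, 59, 24 bp.

138, 59, 24 bp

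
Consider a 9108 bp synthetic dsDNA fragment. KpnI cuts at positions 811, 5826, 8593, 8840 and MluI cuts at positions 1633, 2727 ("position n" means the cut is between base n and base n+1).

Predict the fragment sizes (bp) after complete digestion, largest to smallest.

Combined cut positions (sorted): 811, 1633, 2727, 5826, 8593, 8840.
Linear molecule, 6 cuts → 7 fragments:
  811 − 0 = 811 bp
  1633 − 811 = 822 bp
  2727 − 1633 = 1094 bp
  5826 − 2727 = 3099 bp
  8593 − 5826 = 2767 bp
  8840 − 8593 = 247 bp
  9108 − 8840 = 268 bp
Sorted largest to smallest: 3099, 2767, 1094, 822, 811, 268, 247 bp.

3099, 2767, 1094, 822, 811, 268, 247 bp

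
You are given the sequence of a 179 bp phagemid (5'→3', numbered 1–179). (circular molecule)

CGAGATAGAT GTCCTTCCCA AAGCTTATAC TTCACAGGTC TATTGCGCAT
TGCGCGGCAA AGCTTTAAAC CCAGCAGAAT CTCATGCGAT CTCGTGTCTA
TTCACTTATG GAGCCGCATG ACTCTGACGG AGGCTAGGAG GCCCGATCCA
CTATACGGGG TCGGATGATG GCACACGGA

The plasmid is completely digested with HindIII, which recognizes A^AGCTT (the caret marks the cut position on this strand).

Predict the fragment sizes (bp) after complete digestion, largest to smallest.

140, 39 bp

HindIII sites (AAGCTT) start at positions 21, 60.
HindIII cuts after the first base of each site, so after positions 21, 60.
Circular molecule, 2 cuts → 2 fragments:
  22–60 → 39 bp
  61–179 then 1–21 → 119 + 21 = 140 bp
Sorted largest to smallest: 140, 39 bp.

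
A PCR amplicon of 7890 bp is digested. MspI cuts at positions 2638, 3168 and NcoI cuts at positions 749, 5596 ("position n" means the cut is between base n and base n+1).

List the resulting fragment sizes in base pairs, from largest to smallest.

Combined cut positions (sorted): 749, 2638, 3168, 5596.
Linear molecule, 4 cuts → 5 fragments:
  749 − 0 = 749 bp
  2638 − 749 = 1889 bp
  3168 − 2638 = 530 bp
  5596 − 3168 = 2428 bp
  7890 − 5596 = 2294 bp
Sorted largest to smallest: 2428, 2294, 1889, 749, 530 bp.

2428, 2294, 1889, 749, 530 bp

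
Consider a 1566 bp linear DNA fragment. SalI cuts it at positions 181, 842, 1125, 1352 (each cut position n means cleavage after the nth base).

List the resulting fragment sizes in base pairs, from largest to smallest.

661, 283, 227, 214, 181 bp

Linear molecule, 4 cuts → 5 fragments:
  181 − 0 = 181 bp
  842 − 181 = 661 bp
  1125 − 842 = 283 bp
  1352 − 1125 = 227 bp
  1566 − 1352 = 214 bp
Sorted largest to smallest: 661, 283, 227, 214, 181 bp.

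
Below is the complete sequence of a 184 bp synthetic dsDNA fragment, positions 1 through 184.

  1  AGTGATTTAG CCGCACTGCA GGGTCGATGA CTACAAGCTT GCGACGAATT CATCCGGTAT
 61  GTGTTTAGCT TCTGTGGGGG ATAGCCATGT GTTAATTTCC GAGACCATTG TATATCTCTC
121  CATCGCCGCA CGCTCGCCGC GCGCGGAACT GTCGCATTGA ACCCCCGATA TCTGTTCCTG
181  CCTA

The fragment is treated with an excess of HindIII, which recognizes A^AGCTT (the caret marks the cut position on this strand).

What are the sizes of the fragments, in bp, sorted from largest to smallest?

149, 35 bp

The HindIII site (AAGCTT) starts at position 35.
HindIII cuts after the first base of each site, so after position 35.
Linear molecule, 1 cut → 2 fragments:
  1–35 → 35 bp
  36–184 → 149 bp
Sorted largest to smallest: 149, 35 bp.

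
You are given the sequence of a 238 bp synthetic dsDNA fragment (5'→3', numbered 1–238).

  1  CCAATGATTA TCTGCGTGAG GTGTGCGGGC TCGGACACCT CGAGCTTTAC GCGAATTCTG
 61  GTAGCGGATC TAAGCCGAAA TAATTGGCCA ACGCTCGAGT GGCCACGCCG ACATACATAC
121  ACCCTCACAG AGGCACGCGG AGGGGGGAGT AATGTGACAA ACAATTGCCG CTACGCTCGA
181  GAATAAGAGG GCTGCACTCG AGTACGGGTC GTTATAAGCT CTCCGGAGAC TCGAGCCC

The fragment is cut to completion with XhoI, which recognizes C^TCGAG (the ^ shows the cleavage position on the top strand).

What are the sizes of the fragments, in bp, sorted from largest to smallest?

XhoI sites (CTCGAG) start at positions 39, 94, 176, 197, 230.
XhoI cuts after the first base of each site, so after positions 39, 94, 176, 197, 230.
Linear molecule, 5 cuts → 6 fragments:
  1–39 → 39 bp
  40–94 → 55 bp
  95–176 → 82 bp
  177–197 → 21 bp
  198–230 → 33 bp
  231–238 → 8 bp
Sorted largest to smallest: 82, 55, 39, 33, 21, 8 bp.

82, 55, 39, 33, 21, 8 bp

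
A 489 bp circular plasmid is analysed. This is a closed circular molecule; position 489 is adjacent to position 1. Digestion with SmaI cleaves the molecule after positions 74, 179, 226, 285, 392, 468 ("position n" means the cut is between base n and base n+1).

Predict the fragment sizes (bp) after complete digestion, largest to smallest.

107, 105, 95, 76, 59, 47 bp

Circular molecule, 6 cuts → 6 fragments:
  179 − 74 = 105 bp
  226 − 179 = 47 bp
  285 − 226 = 59 bp
  392 − 285 = 107 bp
  468 − 392 = 76 bp
  wrap: 489 − 468 + 74 = 95 bp
Sorted largest to smallest: 107, 105, 95, 76, 59, 47 bp.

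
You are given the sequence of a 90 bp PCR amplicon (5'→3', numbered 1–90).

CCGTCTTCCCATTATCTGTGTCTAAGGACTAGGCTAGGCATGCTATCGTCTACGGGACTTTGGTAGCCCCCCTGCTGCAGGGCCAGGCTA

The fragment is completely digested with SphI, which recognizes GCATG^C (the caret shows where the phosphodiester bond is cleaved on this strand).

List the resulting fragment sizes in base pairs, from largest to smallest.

48, 42 bp

The SphI site (GCATGC) starts at position 38.
SphI cuts after base 5 of each site (before the last base), so after position 42.
Linear molecule, 1 cut → 2 fragments:
  1–42 → 42 bp
  43–90 → 48 bp
Sorted largest to smallest: 48, 42 bp.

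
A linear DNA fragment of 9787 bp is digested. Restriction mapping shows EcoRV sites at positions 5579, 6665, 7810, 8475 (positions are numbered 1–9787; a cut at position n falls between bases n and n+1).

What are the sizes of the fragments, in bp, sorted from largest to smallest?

5579, 1312, 1145, 1086, 665 bp

Linear molecule, 4 cuts → 5 fragments:
  5579 − 0 = 5579 bp
  6665 − 5579 = 1086 bp
  7810 − 6665 = 1145 bp
  8475 − 7810 = 665 bp
  9787 − 8475 = 1312 bp
Sorted largest to smallest: 5579, 1312, 1145, 1086, 665 bp.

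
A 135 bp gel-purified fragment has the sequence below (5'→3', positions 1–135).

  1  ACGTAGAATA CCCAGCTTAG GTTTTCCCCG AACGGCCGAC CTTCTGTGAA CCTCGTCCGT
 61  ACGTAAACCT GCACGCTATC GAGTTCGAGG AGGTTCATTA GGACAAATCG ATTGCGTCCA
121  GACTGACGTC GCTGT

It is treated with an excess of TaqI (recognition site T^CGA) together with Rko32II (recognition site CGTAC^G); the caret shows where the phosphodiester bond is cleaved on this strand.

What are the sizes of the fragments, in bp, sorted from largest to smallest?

TaqI sites (TCGA) start at positions 79, 85, 108.
TaqI cuts after the first base of each site, so after positions 79, 85, 108.
The Rko32II site (CGTACG) starts at position 58.
Rko32II cuts after base 5 of each site (before the last base), so after position 62.
Combined cut positions: 62, 79, 85, 108.
Linear molecule, 4 cuts → 5 fragments:
  1–62 → 62 bp
  63–79 → 17 bp
  80–85 → 6 bp
  86–108 → 23 bp
  109–135 → 27 bp
Sorted largest to smallest: 62, 27, 23, 17, 6 bp.

62, 27, 23, 17, 6 bp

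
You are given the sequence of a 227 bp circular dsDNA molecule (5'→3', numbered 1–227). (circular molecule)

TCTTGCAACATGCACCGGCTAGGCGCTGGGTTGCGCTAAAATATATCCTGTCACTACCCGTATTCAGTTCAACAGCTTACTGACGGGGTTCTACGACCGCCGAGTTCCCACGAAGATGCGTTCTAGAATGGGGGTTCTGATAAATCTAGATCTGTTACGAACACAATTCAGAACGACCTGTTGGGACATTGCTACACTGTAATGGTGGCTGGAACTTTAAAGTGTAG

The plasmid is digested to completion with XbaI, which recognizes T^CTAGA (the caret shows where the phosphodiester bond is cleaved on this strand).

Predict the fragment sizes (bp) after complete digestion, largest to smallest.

204, 23 bp

XbaI sites (TCTAGA) start at positions 122, 145.
XbaI cuts after the first base of each site, so after positions 122, 145.
Circular molecule, 2 cuts → 2 fragments:
  123–145 → 23 bp
  146–227 then 1–122 → 82 + 122 = 204 bp
Sorted largest to smallest: 204, 23 bp.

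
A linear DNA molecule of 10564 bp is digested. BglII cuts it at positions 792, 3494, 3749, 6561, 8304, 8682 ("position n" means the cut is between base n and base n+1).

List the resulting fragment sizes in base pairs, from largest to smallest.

Linear molecule, 6 cuts → 7 fragments:
  792 − 0 = 792 bp
  3494 − 792 = 2702 bp
  3749 − 3494 = 255 bp
  6561 − 3749 = 2812 bp
  8304 − 6561 = 1743 bp
  8682 − 8304 = 378 bp
  10564 − 8682 = 1882 bp
Sorted largest to smallest: 2812, 2702, 1882, 1743, 792, 378, 255 bp.

2812, 2702, 1882, 1743, 792, 378, 255 bp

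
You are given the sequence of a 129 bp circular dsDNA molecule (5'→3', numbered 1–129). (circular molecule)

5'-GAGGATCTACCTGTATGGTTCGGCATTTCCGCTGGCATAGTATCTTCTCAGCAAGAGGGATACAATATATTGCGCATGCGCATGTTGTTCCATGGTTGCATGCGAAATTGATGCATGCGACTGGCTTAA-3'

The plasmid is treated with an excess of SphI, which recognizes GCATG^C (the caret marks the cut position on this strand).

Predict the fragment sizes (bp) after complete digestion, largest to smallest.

90, 24, 15 bp

SphI sites (GCATGC) start at positions 74, 98, 113.
SphI cuts after base 5 of each site (before the last base), so after positions 78, 102, 117.
Circular molecule, 3 cuts → 3 fragments:
  79–102 → 24 bp
  103–117 → 15 bp
  118–129 then 1–78 → 12 + 78 = 90 bp
Sorted largest to smallest: 90, 24, 15 bp.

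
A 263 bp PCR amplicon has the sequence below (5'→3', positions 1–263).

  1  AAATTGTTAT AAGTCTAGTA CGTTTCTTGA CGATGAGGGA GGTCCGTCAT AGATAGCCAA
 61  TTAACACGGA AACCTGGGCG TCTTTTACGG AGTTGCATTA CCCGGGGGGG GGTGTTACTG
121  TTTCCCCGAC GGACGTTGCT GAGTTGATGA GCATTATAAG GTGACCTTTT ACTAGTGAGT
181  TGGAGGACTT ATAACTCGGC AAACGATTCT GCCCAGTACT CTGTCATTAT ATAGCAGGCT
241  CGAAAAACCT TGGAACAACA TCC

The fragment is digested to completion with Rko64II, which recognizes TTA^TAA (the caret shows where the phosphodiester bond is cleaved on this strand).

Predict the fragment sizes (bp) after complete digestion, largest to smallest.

147, 72, 35, 9 bp

Rko64II sites (TTATAA) start at positions 7, 154, 189.
Rko64II cuts after base 3 of each site, so after positions 9, 156, 191.
Linear molecule, 3 cuts → 4 fragments:
  1–9 → 9 bp
  10–156 → 147 bp
  157–191 → 35 bp
  192–263 → 72 bp
Sorted largest to smallest: 147, 72, 35, 9 bp.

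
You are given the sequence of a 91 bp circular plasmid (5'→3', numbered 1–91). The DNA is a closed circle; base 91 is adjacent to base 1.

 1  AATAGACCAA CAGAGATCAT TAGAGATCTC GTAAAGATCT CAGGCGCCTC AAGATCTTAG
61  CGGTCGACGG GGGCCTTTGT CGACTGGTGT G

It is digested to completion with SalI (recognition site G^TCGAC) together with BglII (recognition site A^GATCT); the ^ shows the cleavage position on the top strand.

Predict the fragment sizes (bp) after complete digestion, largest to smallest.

SalI sites (GTCGAC) start at positions 63, 79.
SalI cuts after the first base of each site, so after positions 63, 79.
BglII sites (AGATCT) start at positions 24, 35, 52.
BglII cuts after the first base of each site, so after positions 24, 35, 52.
Combined cut positions: 24, 35, 52, 63, 79.
Circular molecule, 5 cuts → 5 fragments:
  25–35 → 11 bp
  36–52 → 17 bp
  53–63 → 11 bp
  64–79 → 16 bp
  80–91 then 1–24 → 12 + 24 = 36 bp
Sorted largest to smallest: 36, 17, 16, 11, 11 bp.

36, 17, 16, 11, 11 bp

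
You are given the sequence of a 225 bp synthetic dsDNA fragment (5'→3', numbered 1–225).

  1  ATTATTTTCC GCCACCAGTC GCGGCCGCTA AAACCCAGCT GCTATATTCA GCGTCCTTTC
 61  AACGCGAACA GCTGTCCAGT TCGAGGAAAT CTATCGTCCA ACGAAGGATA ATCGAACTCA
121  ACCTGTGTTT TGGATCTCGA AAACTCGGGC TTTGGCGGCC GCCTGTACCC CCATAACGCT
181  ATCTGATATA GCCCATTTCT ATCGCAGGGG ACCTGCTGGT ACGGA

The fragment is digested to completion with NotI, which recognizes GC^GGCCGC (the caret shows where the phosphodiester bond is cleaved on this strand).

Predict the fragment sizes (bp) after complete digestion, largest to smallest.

134, 69, 22 bp

NotI sites (GCGGCCGC) start at positions 21, 155.
NotI cuts after base 2 of each site, so after positions 22, 156.
Linear molecule, 2 cuts → 3 fragments:
  1–22 → 22 bp
  23–156 → 134 bp
  157–225 → 69 bp
Sorted largest to smallest: 134, 69, 22 bp.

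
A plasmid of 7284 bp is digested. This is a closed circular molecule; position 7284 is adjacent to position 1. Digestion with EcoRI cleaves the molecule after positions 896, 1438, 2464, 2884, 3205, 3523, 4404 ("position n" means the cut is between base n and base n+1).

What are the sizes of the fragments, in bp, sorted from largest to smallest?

3776, 1026, 881, 542, 420, 321, 318 bp

Circular molecule, 7 cuts → 7 fragments:
  1438 − 896 = 542 bp
  2464 − 1438 = 1026 bp
  2884 − 2464 = 420 bp
  3205 − 2884 = 321 bp
  3523 − 3205 = 318 bp
  4404 − 3523 = 881 bp
  wrap: 7284 − 4404 + 896 = 3776 bp
Sorted largest to smallest: 3776, 1026, 881, 542, 420, 321, 318 bp.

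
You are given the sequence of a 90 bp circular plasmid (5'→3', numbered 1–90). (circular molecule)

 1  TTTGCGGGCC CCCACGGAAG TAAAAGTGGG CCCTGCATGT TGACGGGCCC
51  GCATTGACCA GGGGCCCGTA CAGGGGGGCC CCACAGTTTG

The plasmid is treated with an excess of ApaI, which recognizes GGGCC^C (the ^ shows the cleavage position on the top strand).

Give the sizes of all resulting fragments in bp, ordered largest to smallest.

22, 20, 17, 17, 14 bp

ApaI sites (GGGCCC) start at positions 6, 28, 45, 62, 76.
ApaI cuts after base 5 of each site (before the last base), so after positions 10, 32, 49, 66, 80.
Circular molecule, 5 cuts → 5 fragments:
  11–32 → 22 bp
  33–49 → 17 bp
  50–66 → 17 bp
  67–80 → 14 bp
  81–90 then 1–10 → 10 + 10 = 20 bp
Sorted largest to smallest: 22, 20, 17, 17, 14 bp.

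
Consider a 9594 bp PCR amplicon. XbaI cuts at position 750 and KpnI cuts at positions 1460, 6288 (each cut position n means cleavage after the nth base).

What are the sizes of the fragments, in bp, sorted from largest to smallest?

4828, 3306, 750, 710 bp

Combined cut positions (sorted): 750, 1460, 6288.
Linear molecule, 3 cuts → 4 fragments:
  750 − 0 = 750 bp
  1460 − 750 = 710 bp
  6288 − 1460 = 4828 bp
  9594 − 6288 = 3306 bp
Sorted largest to smallest: 4828, 3306, 750, 710 bp.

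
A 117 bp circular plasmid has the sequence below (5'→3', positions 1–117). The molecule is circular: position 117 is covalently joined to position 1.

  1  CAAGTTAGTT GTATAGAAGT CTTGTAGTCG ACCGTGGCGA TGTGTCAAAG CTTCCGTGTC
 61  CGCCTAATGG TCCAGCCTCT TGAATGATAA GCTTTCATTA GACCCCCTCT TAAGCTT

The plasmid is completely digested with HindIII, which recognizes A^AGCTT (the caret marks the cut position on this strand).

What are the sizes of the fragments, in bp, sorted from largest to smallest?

53, 41, 23 bp

HindIII sites (AAGCTT) start at positions 48, 89, 112.
HindIII cuts after the first base of each site, so after positions 48, 89, 112.
Circular molecule, 3 cuts → 3 fragments:
  49–89 → 41 bp
  90–112 → 23 bp
  113–117 then 1–48 → 5 + 48 = 53 bp
Sorted largest to smallest: 53, 41, 23 bp.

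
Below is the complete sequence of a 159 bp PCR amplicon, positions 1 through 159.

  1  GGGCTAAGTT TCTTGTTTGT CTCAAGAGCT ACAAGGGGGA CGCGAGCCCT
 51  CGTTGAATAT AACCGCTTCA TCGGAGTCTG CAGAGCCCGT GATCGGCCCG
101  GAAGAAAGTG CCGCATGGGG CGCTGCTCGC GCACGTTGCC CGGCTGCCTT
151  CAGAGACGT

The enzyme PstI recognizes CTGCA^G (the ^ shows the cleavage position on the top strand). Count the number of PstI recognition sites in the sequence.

1

CTGCAG occurs starting at position 78.
PstI cuts at 1 site.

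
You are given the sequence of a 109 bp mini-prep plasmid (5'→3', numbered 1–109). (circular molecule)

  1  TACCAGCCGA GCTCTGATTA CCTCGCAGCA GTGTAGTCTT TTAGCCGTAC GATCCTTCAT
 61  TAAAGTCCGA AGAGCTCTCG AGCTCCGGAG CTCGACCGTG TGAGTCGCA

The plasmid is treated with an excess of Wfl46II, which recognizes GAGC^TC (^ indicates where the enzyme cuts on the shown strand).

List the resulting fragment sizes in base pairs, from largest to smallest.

63, 30, 8, 8 bp

Wfl46II sites (GAGCTC) start at positions 9, 72, 80, 88.
Wfl46II cuts after base 4 of each site, so after positions 12, 75, 83, 91.
Circular molecule, 4 cuts → 4 fragments:
  13–75 → 63 bp
  76–83 → 8 bp
  84–91 → 8 bp
  92–109 then 1–12 → 18 + 12 = 30 bp
Sorted largest to smallest: 63, 30, 8, 8 bp.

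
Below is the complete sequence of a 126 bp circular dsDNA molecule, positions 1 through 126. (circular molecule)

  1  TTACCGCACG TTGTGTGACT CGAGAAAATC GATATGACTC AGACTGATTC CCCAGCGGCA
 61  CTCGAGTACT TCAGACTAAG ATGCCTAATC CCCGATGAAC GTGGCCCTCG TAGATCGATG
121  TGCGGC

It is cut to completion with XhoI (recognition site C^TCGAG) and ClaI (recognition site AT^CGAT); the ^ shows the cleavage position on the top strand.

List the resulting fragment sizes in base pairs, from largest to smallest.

54, 32, 30, 10 bp

XhoI sites (CTCGAG) start at positions 19, 61.
XhoI cuts after the first base of each site, so after positions 19, 61.
ClaI sites (ATCGAT) start at positions 28, 114.
ClaI cuts after base 2 of each site, so after positions 29, 115.
Combined cut positions: 19, 29, 61, 115.
Circular molecule, 4 cuts → 4 fragments:
  20–29 → 10 bp
  30–61 → 32 bp
  62–115 → 54 bp
  116–126 then 1–19 → 11 + 19 = 30 bp
Sorted largest to smallest: 54, 32, 30, 10 bp.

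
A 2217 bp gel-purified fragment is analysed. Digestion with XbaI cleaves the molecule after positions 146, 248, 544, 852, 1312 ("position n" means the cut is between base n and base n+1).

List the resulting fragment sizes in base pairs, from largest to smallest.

905, 460, 308, 296, 146, 102 bp

Linear molecule, 5 cuts → 6 fragments:
  146 − 0 = 146 bp
  248 − 146 = 102 bp
  544 − 248 = 296 bp
  852 − 544 = 308 bp
  1312 − 852 = 460 bp
  2217 − 1312 = 905 bp
Sorted largest to smallest: 905, 460, 308, 296, 146, 102 bp.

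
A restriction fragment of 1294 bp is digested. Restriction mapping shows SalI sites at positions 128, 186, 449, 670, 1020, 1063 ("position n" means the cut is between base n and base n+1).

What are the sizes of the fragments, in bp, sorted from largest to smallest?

350, 263, 231, 221, 128, 58, 43 bp

Linear molecule, 6 cuts → 7 fragments:
  128 − 0 = 128 bp
  186 − 128 = 58 bp
  449 − 186 = 263 bp
  670 − 449 = 221 bp
  1020 − 670 = 350 bp
  1063 − 1020 = 43 bp
  1294 − 1063 = 231 bp
Sorted largest to smallest: 350, 263, 231, 221, 128, 58, 43 bp.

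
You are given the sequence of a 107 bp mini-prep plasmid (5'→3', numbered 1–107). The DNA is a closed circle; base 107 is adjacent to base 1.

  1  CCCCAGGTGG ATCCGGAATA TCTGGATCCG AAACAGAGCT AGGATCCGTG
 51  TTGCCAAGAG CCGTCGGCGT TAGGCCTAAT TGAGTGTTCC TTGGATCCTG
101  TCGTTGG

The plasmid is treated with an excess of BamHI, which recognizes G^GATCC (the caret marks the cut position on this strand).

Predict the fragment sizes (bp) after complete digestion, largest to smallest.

51, 23, 18, 15 bp

BamHI sites (GGATCC) start at positions 9, 24, 42, 93.
BamHI cuts after the first base of each site, so after positions 9, 24, 42, 93.
Circular molecule, 4 cuts → 4 fragments:
  10–24 → 15 bp
  25–42 → 18 bp
  43–93 → 51 bp
  94–107 then 1–9 → 14 + 9 = 23 bp
Sorted largest to smallest: 51, 23, 18, 15 bp.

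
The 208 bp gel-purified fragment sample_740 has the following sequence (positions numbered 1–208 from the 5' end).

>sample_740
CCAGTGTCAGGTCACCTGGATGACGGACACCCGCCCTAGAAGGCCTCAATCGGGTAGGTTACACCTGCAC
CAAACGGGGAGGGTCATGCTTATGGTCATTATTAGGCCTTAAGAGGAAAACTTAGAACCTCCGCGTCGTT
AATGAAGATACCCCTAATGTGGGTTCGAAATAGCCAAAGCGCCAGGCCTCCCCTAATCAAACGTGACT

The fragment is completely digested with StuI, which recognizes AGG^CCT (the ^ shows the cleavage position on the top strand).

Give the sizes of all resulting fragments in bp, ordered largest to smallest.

StuI sites (AGGCCT) start at positions 41, 104, 184.
StuI cuts after base 3 of each site, so after positions 43, 106, 186.
Linear molecule, 3 cuts → 4 fragments:
  1–43 → 43 bp
  44–106 → 63 bp
  107–186 → 80 bp
  187–208 → 22 bp
Sorted largest to smallest: 80, 63, 43, 22 bp.

80, 63, 43, 22 bp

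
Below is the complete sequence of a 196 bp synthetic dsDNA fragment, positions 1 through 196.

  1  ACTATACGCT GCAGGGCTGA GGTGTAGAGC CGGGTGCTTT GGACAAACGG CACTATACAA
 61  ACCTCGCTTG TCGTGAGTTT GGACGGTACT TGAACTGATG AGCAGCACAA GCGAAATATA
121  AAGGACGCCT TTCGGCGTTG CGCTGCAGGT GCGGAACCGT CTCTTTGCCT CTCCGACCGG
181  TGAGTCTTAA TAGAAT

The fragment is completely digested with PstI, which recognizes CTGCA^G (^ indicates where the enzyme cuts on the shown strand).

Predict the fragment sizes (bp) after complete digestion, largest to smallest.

PstI sites (CTGCAG) start at positions 9, 143.
PstI cuts after base 5 of each site (before the last base), so after positions 13, 147.
Linear molecule, 2 cuts → 3 fragments:
  1–13 → 13 bp
  14–147 → 134 bp
  148–196 → 49 bp
Sorted largest to smallest: 134, 49, 13 bp.

134, 49, 13 bp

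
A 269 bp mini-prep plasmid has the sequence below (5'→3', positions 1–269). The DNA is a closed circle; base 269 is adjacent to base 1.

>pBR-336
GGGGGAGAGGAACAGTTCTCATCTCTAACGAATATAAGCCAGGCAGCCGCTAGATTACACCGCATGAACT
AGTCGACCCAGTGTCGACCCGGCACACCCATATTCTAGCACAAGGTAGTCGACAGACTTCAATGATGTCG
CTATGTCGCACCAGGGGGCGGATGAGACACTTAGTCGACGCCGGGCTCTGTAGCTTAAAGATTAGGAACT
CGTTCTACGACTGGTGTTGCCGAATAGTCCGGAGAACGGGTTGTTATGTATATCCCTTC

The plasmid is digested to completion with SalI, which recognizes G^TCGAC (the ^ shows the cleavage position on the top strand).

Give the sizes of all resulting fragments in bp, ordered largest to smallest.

167, 56, 35, 11 bp

SalI sites (GTCGAC) start at positions 72, 83, 118, 174.
SalI cuts after the first base of each site, so after positions 72, 83, 118, 174.
Circular molecule, 4 cuts → 4 fragments:
  73–83 → 11 bp
  84–118 → 35 bp
  119–174 → 56 bp
  175–269 then 1–72 → 95 + 72 = 167 bp
Sorted largest to smallest: 167, 56, 35, 11 bp.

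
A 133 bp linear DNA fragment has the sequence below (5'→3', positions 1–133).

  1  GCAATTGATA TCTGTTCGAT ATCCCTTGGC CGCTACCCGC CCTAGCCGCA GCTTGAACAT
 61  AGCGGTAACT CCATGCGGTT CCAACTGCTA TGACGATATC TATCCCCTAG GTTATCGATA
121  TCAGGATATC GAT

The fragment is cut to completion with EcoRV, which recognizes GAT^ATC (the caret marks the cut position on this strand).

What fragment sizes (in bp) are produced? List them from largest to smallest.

EcoRV sites (GATATC) start at positions 7, 18, 95, 117, 125.
EcoRV cuts after base 3 of each site, so after positions 9, 20, 97, 119, 127.
Linear molecule, 5 cuts → 6 fragments:
  1–9 → 9 bp
  10–20 → 11 bp
  21–97 → 77 bp
  98–119 → 22 bp
  120–127 → 8 bp
  128–133 → 6 bp
Sorted largest to smallest: 77, 22, 11, 9, 8, 6 bp.

77, 22, 11, 9, 8, 6 bp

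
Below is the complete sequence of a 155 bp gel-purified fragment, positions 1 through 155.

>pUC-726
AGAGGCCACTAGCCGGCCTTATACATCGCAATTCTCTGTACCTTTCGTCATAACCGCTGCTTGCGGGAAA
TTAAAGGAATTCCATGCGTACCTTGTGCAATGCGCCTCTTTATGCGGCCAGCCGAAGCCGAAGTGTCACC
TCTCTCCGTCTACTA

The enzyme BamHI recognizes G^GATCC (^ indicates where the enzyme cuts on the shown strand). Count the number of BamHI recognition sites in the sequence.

No occurrence of GGATCC is present in the sequence.
BamHI does not cut: 0 sites.

0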